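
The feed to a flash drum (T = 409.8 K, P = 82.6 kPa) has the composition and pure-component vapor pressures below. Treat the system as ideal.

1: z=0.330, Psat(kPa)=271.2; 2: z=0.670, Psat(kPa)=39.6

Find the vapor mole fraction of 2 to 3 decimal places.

y_2 = 0.390

Raoult's law: Kᵢ = Pᵢˢᵃᵗ/P = Pᵢˢᵃᵗ/82.6.
  K_1 = 271.2/82.6 = 3.28329, K_2 = 39.6/82.6 = 0.47942
Material balance + equilibrium reduce to Σ zᵢ(Kᵢ−1)/(1+V/F(Kᵢ−1)) = 0.
Check two-phase: ΣzᵢKᵢ = 1.405 > 1 and Σzᵢ/Kᵢ = 1.498 > 1, so g(0) = 0.405 > 0 and g(1) = -0.498 < 0.
Iterate (Newton) starting at V/F = 0.5:
  V/F = 0.500: g = -0.1197, g' = -0.707 → V/F = 0.331
  V/F = 0.331: g = 0.0080, g' = -0.823 → V/F = 0.340
Converged at V/F = 0.340.
Compositions from xᵢ = zᵢ/(1+V/F(Kᵢ−1)), yᵢ = Kᵢxᵢ:
  1: x = 0.186, y = 0.610
  2: x = 0.814, y = 0.390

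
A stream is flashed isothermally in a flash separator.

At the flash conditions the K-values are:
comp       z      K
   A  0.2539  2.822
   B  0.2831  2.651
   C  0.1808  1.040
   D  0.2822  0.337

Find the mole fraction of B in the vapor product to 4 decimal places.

y_B = 0.3239

Rachford–Rice: g(V/F) = Σ zᵢ(Kᵢ−1)/(1+V/F(Kᵢ−1)) = 0.
Check two-phase: ΣzᵢKᵢ = 1.7501 > 1 and Σzᵢ/Kᵢ = 1.2080 > 1, so g(0) = 0.7501 > 0 and g(1) = -0.2080 < 0.
Newton iteration, V/F⁰ = 0.5:
  V/F = 0.5000: g = 0.22533, g' = -0.7402 → V/F = 0.8044
  V/F = 0.8044: g = -0.00552, g' = -0.8509 → V/F = 0.7979
Converged at V/F = 0.7979.
Compositions from xᵢ = zᵢ/(1+V/F(Kᵢ−1)), yᵢ = Kᵢxᵢ:
  A: x = 0.1035, y = 0.2920
  B: x = 0.1222, y = 0.3239
  C: x = 0.1752, y = 0.1822
  D: x = 0.5992, y = 0.2019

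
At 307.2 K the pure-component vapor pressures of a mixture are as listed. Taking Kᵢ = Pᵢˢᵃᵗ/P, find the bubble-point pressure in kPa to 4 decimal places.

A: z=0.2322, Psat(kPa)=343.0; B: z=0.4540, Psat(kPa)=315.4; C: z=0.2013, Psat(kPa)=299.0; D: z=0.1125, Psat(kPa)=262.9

At the bubble point ψ → 0, so ΣzᵢKᵢ = 1 with Kᵢ = Pᵢˢᵃᵗ/P ⇒ P = ΣzᵢPᵢˢᵃᵗ.
P = 0.2322·343.0 + 0.4540·315.4 + 0.2013·299.0 + 0.1125·262.9 = 312.6012 kPa

Pbub = 312.6012 kPa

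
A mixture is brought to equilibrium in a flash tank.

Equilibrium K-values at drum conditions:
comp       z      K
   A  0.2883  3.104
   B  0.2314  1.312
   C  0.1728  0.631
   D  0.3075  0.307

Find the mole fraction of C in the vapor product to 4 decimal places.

y_C = 0.1298

Material balance + equilibrium reduce to Σ zᵢ(Kᵢ−1)/(1+β(Kᵢ−1)) = 0.
Feasibility: ΣzᵢKᵢ = 1.4019, Σzᵢ/Kᵢ = 1.5447 — both > 1, two phases present.
Newton iteration, β⁰ = 0.5:
  β = 0.5000: g = -0.04622, g' = -0.7011 → β = 0.4341
  β = 0.4341: g = -0.00009, g' = -0.7015 → β = 0.4340
Converged at β = 0.4340.
Compositions from xᵢ = zᵢ/(1+β(Kᵢ−1)), yᵢ = Kᵢxᵢ:
  A: x = 0.1507, y = 0.4678
  B: x = 0.2038, y = 0.2674
  C: x = 0.2057, y = 0.1298
  D: x = 0.4397, y = 0.1350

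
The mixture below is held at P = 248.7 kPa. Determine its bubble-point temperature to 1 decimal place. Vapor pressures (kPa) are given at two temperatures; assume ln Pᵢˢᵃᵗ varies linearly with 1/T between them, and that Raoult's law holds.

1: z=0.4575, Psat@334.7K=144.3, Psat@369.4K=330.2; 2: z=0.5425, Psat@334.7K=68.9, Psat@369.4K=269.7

Bubble-point temperature: ΣzᵢPᵢˢᵃᵗ(T) = P. Interpolate ln Pᵢˢᵃᵗ = aᵢ + bᵢ/T.
  T = 334.7 K: ΣzᵢPᵢˢᵃᵗ = 103.40 kPa
  T = 369.4 K: ΣzᵢPᵢˢᵃᵗ = 297.38 kPa
  T = 352.0 K: ΣzᵢPᵢˢᵃᵗ = 178.13 kPa
  T = 360.7 K: ΣzᵢPᵢˢᵃᵗ = 231.12 kPa
  T = 365.0 K: ΣzᵢPᵢˢᵃᵗ = 262.05 kPa
  T = 362.9 K: ΣzᵢPᵢˢᵃᵗ = 246.52 kPa
Interpolating between 362.9 K and 365.0 K gives T ≈ 363.2 K.

T = 363.2 K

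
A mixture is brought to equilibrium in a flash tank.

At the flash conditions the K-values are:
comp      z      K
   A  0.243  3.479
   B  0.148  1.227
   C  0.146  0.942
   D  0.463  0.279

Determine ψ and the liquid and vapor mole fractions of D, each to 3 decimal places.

ψ = 0.237, x_D = 0.558, y_D = 0.156

Iterate (Newton) starting at ψ = 0.5:
  ψ = 0.500: g = -0.2316, g' = -0.893 → ψ = 0.241
  ψ = 0.241: g = -0.0034, g' = -0.946 → ψ = 0.237
Converged at ψ = 0.237.
Compositions from xᵢ = zᵢ/(1+ψ(Kᵢ−1)), yᵢ = Kᵢxᵢ:
  A: x = 0.153, y = 0.532
  B: x = 0.140, y = 0.172
  C: x = 0.148, y = 0.139
  D: x = 0.558, y = 0.156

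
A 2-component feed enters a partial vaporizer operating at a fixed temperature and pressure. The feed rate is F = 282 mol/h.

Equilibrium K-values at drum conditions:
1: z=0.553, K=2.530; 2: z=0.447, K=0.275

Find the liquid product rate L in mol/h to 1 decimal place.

L = 149.3 mol/h

Binary case is linear: z₁(K₁−1)(1+ψ(K₂−1)) + z₂(K₂−1)(1+ψ(K₁−1)) = 0
⇒ ψ = [z₁(K₁−1)+z₂(K₂−1)] / [−(K₁−1)(K₂−1)] = 0.5220/1.1092 = 0.471
Then V = ψ·F = 0.4706·282 = 132.7 mol/h and L = F − V = 149.3 mol/h.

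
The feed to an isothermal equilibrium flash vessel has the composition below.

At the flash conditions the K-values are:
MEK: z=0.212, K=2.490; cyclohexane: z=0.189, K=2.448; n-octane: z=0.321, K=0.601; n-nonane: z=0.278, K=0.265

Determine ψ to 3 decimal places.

ψ = 0.302

Material balance + equilibrium reduce to Σ zᵢ(Kᵢ−1)/(1+ψ(Kᵢ−1)) = 0.
Check two-phase: ΣzᵢKᵢ = 1.257 > 1 and Σzᵢ/Kᵢ = 1.746 > 1, so g(0) = 0.257 > 0 and g(1) = -0.746 < 0.
Newton–Raphson from ψ = 0.47:
  ψ = 0.470: g = -0.1212, g' = -0.731 → ψ = 0.304
  ψ = 0.304: g = -0.0016, g' = -0.729 → ψ = 0.302
Converged at ψ = 0.302.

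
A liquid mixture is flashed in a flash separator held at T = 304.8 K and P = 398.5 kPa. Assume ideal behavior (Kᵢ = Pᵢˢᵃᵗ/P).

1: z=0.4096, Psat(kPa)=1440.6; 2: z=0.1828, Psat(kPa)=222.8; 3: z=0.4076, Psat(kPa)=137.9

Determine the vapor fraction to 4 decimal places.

ψ = 0.4639

Raoult's law: Kᵢ = Pᵢˢᵃᵗ/P = Pᵢˢᵃᵗ/398.5.
  K_1 = 1440.6/398.5 = 3.615056, K_2 = 222.8/398.5 = 0.559097, K_3 = 137.9/398.5 = 0.346048
Let ψ = V/F and solve Σ zᵢ(Kᵢ−1)/(1+ψ(Kᵢ−1)) = 0.
Feasibility: ΣzᵢKᵢ = 1.7240, Σzᵢ/Kᵢ = 1.6181 — both > 1, two phases present.
Iterate (Newton) starting at ψ = 0.5:
  ψ = 0.5000: g = -0.03525, g' = -0.9694 → ψ = 0.4636
  ψ = 0.4636: g = 0.00030, g' = -0.9874 → ψ = 0.4639
Converged at ψ = 0.4639.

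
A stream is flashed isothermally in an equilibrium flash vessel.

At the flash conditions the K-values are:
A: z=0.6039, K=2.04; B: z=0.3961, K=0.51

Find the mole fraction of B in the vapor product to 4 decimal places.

y_B = 0.3467

Binary case is linear: z₁(K₁−1)(1+V/F(K₂−1)) + z₂(K₂−1)(1+V/F(K₁−1)) = 0
⇒ V/F = [z₁(K₁−1)+z₂(K₂−1)] / [−(K₁−1)(K₂−1)] = 0.43397/0.50960 = 0.8516
Compositions from xᵢ = zᵢ/(1+V/F(Kᵢ−1)), yᵢ = Kᵢxᵢ:
  A: x = 0.3203, y = 0.6533
  B: x = 0.6797, y = 0.3467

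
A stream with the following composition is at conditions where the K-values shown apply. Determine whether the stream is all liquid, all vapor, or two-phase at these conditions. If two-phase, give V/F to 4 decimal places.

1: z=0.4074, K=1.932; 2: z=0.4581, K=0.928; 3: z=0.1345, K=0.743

ΣzᵢKᵢ = 1.3121; Σzᵢ/Kᵢ = 0.8855.
Since Σzᵢ/Kᵢ < 1 the mixture is above its dew point — single vapor phase.

all vapor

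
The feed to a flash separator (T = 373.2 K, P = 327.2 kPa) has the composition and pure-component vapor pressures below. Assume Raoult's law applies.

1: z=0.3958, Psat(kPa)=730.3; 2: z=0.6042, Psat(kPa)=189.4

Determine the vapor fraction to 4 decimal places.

ψ = 0.4494

Raoult's law: Kᵢ = Pᵢˢᵃᵗ/P = Pᵢˢᵃᵗ/327.2.
  K_1 = 730.3/327.2 = 2.231968, K_2 = 189.4/327.2 = 0.578851
Binary case is linear: z₁(K₁−1)(1+ψ(K₂−1)) + z₂(K₂−1)(1+ψ(K₁−1)) = 0
⇒ ψ = [z₁(K₁−1)+z₂(K₂−1)] / [−(K₁−1)(K₂−1)] = 0.23315/0.51884 = 0.4494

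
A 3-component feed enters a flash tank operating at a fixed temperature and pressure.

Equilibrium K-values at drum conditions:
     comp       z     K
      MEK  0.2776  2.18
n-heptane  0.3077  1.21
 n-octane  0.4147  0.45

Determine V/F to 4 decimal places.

Rachford–Rice: g(V/F) = Σ zᵢ(Kᵢ−1)/(1+V/F(Kᵢ−1)) = 0.
g(0) = ΣzᵢKᵢ − 1 = 0.1641 and g(1) = 1 − Σzᵢ/Kᵢ = -0.3032, so a root lies in (0, 1).
Iterate (Newton) starting at V/F = 0.5:
  V/F = 0.5000: g = -0.05011, g' = -0.4027 → V/F = 0.3756
  V/F = 0.3756: g = -0.00059, g' = -0.3965 → V/F = 0.3741
Converged at V/F = 0.3741.

V/F = 0.3741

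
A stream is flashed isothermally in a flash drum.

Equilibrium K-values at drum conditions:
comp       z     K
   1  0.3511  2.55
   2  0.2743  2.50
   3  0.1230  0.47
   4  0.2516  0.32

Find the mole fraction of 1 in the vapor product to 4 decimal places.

y_1 = 0.4181

Newton iteration, β⁰ = 0.45:
  β = 0.4500: g = 0.23410, g' = -0.8138 → β = 0.7376
  β = 0.7376: g = -0.00108, g' = -0.8842 → β = 0.7364
Converged at β = 0.7364.
Compositions from xᵢ = zᵢ/(1+β(Kᵢ−1)), yᵢ = Kᵢxᵢ:
  1: x = 0.1640, y = 0.4181
  2: x = 0.1303, y = 0.3258
  3: x = 0.2017, y = 0.0948
  4: x = 0.5040, y = 0.1613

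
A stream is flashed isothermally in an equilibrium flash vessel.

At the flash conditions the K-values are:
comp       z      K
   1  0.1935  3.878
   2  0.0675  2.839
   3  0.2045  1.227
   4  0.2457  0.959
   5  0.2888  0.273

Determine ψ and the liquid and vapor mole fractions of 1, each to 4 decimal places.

Let ψ = V/F and solve Σ zᵢ(Kᵢ−1)/(1+ψ(Kᵢ−1)) = 0.
g(0) = ΣzᵢKᵢ − 1 = 0.5074 and g(1) = 1 − Σzᵢ/Kᵢ = -0.5544, so a root lies in (0, 1).
Newton–Raphson from ψ = 0.58:
  ψ = 0.5800: g = -0.06363, g' = -0.7434 → ψ = 0.4944
  ψ = 0.4944: g = -0.00145, g' = -0.7166 → ψ = 0.4924
Converged at ψ = 0.4924.
Compositions from xᵢ = zᵢ/(1+ψ(Kᵢ−1)), yᵢ = Kᵢxᵢ:
  1: x = 0.0801, y = 0.3105
  2: x = 0.0354, y = 0.1006
  3: x = 0.1839, y = 0.2257
  4: x = 0.2508, y = 0.2405
  5: x = 0.4498, y = 0.1228

ψ = 0.4924, x_1 = 0.0801, y_1 = 0.3105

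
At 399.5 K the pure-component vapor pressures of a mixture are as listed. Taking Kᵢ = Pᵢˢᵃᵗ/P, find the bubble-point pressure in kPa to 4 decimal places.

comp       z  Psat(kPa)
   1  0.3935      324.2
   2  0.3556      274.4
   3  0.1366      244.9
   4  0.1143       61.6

At the bubble point ψ → 0, so ΣzᵢKᵢ = 1 with Kᵢ = Pᵢˢᵃᵗ/P ⇒ P = ΣzᵢPᵢˢᵃᵗ.
P = 0.3935·324.2 + 0.3556·274.4 + 0.1366·244.9 + 0.1143·61.6 = 265.6436 kPa

Pbub = 265.6436 kPa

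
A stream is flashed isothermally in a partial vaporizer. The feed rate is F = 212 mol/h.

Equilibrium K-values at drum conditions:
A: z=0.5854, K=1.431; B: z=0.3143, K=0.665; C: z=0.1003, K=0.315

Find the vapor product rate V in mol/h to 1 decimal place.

Material balance + equilibrium reduce to Σ zᵢ(Kᵢ−1)/(1+β(Kᵢ−1)) = 0.
g(0) = ΣzᵢKᵢ − 1 = 0.0783 and g(1) = 1 − Σzᵢ/Kᵢ = -0.2001, so a root lies in (0, 1).
Newton iteration, β⁰ = 0.5:
  β = 0.5000: g = -0.02340, g' = -0.2334 → β = 0.3997
  β = 0.3997: g = -0.00096, g' = -0.2154 → β = 0.3953
Converged at β = 0.3953.
Then V = β·F = 0.3953·212 = 83.8 mol/h and L = F − V = 128.2 mol/h.

V = 83.8 mol/h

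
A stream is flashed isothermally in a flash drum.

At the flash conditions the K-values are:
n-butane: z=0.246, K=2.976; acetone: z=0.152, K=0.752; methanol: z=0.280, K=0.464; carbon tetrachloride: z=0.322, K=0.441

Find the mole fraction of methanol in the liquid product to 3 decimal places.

x_methanol = 0.299

Iterate (Newton) starting at ψ = 0.5:
  ψ = 0.500: g = -0.2534, g' = -0.599 → ψ = 0.077
  ψ = 0.077: g = 0.0387, g' = -0.930 → ψ = 0.119
  ψ = 0.119: g = 0.0018, g' = -0.847 → ψ = 0.121
Converged at ψ = 0.121.
Compositions from xᵢ = zᵢ/(1+ψ(Kᵢ−1)), yᵢ = Kᵢxᵢ:
  n-butane: x = 0.199, y = 0.591
  acetone: x = 0.157, y = 0.118
  methanol: x = 0.299, y = 0.139
  carbon tetrachloride: x = 0.345, y = 0.152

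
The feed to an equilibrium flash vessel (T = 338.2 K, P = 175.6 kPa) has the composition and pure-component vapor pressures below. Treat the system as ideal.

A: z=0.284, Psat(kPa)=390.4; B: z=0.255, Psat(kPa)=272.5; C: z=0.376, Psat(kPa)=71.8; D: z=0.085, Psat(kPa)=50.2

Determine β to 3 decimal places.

Raoult's law: Kᵢ = Pᵢˢᵃᵗ/P = Pᵢˢᵃᵗ/175.6.
  K_A = 390.4/175.6 = 2.22323, K_B = 272.5/175.6 = 1.55182, K_C = 71.8/175.6 = 0.40888, K_D = 50.2/175.6 = 0.28588
Material balance + equilibrium reduce to Σ zᵢ(Kᵢ−1)/(1+β(Kᵢ−1)) = 0.
g(0) = ΣzᵢKᵢ − 1 = 0.205 and g(1) = 1 − Σzᵢ/Kᵢ = -0.509, so a root lies in (0, 1).
Iterate (Newton) starting at β = 0.5:
  β = 0.500: g = -0.0841, g' = -0.581 → β = 0.355
  β = 0.355: g = -0.0029, g' = -0.549 → β = 0.350
Converged at β = 0.350.

β = 0.350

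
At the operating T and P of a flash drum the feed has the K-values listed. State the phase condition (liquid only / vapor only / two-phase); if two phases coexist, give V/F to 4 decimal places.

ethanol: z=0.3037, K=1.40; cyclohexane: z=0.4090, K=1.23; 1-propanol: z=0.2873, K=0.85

ΣzᵢKᵢ = 1.1725; Σzᵢ/Kᵢ = 0.8874.
Since Σzᵢ/Kᵢ < 1 the mixture is above its dew point — single vapor phase.

vapor only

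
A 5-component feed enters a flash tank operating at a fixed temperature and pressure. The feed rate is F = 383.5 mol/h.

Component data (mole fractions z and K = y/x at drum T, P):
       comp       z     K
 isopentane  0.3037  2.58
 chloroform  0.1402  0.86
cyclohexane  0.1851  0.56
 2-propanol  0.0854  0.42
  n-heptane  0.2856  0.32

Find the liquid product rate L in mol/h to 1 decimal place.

Newton iteration, β⁰ = 0.34:
  β = 0.3400: g = -0.11854, g' = -0.6414 → β = 0.1552
  β = 0.1552: g = 0.00632, g' = -0.7329 → β = 0.1638
  β = 0.1638: g = 0.00003, g' = -0.7253 → β = 0.1639
Converged at β = 0.1639.
Then V = β·F = 0.1639·383.5 = 62.8 mol/h and L = F − V = 320.7 mol/h.

L = 320.7 mol/h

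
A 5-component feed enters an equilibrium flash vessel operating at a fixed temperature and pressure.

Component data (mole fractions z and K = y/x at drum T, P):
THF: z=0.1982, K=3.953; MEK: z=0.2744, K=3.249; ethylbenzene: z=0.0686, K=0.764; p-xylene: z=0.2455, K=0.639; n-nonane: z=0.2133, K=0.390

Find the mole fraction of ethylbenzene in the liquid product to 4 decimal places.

Iterate (Newton) starting at β = 0.5:
  β = 0.5000: g = 0.21310, g' = -0.8062 → β = 0.7643
  β = 0.7643: g = 0.02074, g' = -0.6960 → β = 0.7941
Converged at β = 0.7941.
Compositions from xᵢ = zᵢ/(1+β(Kᵢ−1)), yᵢ = Kᵢxᵢ:
  THF: x = 0.0593, y = 0.2342
  MEK: x = 0.0985, y = 0.3200
  ethylbenzene: x = 0.0844, y = 0.0645
  p-xylene: x = 0.3442, y = 0.2199
  n-nonane: x = 0.4137, y = 0.1613

x_ethylbenzene = 0.0844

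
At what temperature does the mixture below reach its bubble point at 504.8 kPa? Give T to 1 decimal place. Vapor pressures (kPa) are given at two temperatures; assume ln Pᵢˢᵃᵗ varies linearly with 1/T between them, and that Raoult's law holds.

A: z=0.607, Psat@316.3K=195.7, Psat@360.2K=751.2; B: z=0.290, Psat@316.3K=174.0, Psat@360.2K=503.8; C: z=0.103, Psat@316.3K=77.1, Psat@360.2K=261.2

Bubble-point temperature: ΣzᵢPᵢˢᵃᵗ(T) = P. Interpolate ln Pᵢˢᵃᵗ = aᵢ + bᵢ/T.
  T = 316.3 K: ΣzᵢPᵢˢᵃᵗ = 177.19 kPa
  T = 360.2 K: ΣzᵢPᵢˢᵃᵗ = 628.98 kPa
  T = 338.2 K: ΣzᵢPᵢˢᵃᵗ = 346.70 kPa
  T = 349.2 K: ΣzᵢPᵢˢᵃᵗ = 471.19 kPa
  T = 354.7 K: ΣzᵢPᵢˢᵃᵗ = 545.57 kPa
  T = 351.9 K: ΣzᵢPᵢˢᵃᵗ = 506.62 kPa
Interpolating between 349.2 K and 351.9 K gives T ≈ 351.8 K.

T = 351.8 K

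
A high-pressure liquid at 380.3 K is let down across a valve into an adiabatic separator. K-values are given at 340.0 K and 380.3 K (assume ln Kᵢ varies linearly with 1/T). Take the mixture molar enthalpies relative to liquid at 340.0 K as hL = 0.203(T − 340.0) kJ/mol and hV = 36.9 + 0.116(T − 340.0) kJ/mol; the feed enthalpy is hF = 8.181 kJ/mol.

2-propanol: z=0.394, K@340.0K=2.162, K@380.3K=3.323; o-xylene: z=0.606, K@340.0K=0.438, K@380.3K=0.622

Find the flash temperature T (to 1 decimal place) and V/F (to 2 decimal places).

Adiabatic flash: solve Rachford–Rice at each trial T, then check hF = ψ·hV(T) + (1−ψ)·hL(T).
  T = 340.0 K: K = (2.162, 0.438), RR gives ψ = 0.180, H_out = 6.626 kJ/mol
  T = 380.3 K: K = (3.323, 0.622), RR gives ψ = 0.781, H_out = 34.277 kJ/mol
  T = 360.1 K: K = (2.711, 0.527), RR gives ψ = 0.479, H_out = 20.905 kJ/mol
  T = 350.1 K: K = (2.430, 0.482), RR gives ψ = 0.337, H_out = 14.182 kJ/mol
  T = 345.1 K: K = (2.296, 0.460), RR gives ψ = 0.262, H_out = 10.580 kJ/mol
  T = 342.6 K: K = (2.230, 0.449), RR gives ψ = 0.222, H_out = 8.684 kJ/mol
  T = 341.3 K: K = (2.196, 0.444), RR gives ψ = 0.201, H_out = 7.667 kJ/mol
Linear interpolation between T = 341.3 (H_out = 7.667) and T = 342.6 (H_out = 8.684) on hF = 8.181 gives T ≈ 342.0 K, at which ψ = 0.21.

T = 342.0 K, V/F = 0.21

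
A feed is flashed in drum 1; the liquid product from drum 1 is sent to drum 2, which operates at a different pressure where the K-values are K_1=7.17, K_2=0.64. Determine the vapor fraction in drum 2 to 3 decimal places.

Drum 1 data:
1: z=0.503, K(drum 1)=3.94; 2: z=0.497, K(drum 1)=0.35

Drum 1:
Iterate (Newton) starting at ψ₁ = 0.5:
  ψ₁ = 0.500: g = 0.1201, g' = -1.174 → ψ₁ = 0.602
  ψ₁ = 0.602: g = 0.0028, g' = -1.133 → ψ₁ = 0.605
Converged at ψ₁ = 0.605.
Drum-1 compositions:
  1: x = 0.181, y = 0.713
  2: x = 0.819, y = 0.287
Drum-2 feed = drum-1 liquid: z₂ = (0.1811, 0.8189).
Drum 2:
Let ψ₂ = V/F and solve Σ zᵢ(Kᵢ−1)/(1+ψ₂(Kᵢ−1)) = 0.
Check two-phase: ΣzᵢKᵢ = 1.822 > 1 and Σzᵢ/Kᵢ = 1.305 > 1, so g(0) = 0.822 > 0 and g(1) = -0.305 < 0.
Binary case is linear: z₁(K₁−1)(1+ψ₂(K₂−1)) + z₂(K₂−1)(1+ψ₂(K₁−1)) = 0
⇒ ψ₂ = [z₁(K₁−1)+z₂(K₂−1)] / [−(K₁−1)(K₂−1)] = 0.8223/2.2212 = 0.370
  1: x = 0.055, y = 0.395
  2: x = 0.945, y = 0.605

V/F (drum 2) = 0.370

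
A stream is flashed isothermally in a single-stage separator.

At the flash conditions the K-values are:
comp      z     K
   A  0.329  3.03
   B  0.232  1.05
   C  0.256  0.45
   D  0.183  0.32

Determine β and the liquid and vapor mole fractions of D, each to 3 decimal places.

β = 0.441, x_D = 0.261, y_D = 0.084

Material balance + equilibrium reduce to Σ zᵢ(Kᵢ−1)/(1+β(Kᵢ−1)) = 0.
Check two-phase: ΣzᵢKᵢ = 1.414 > 1 and Σzᵢ/Kᵢ = 1.470 > 1, so g(0) = 0.414 > 0 and g(1) = -0.470 < 0.
Newton iteration, β⁰ = 0.5:
  β = 0.500: g = -0.0400, g' = -0.676 → β = 0.441
Converged at β = 0.441.
Compositions from xᵢ = zᵢ/(1+β(Kᵢ−1)), yᵢ = Kᵢxᵢ:
  A: x = 0.174, y = 0.526
  B: x = 0.227, y = 0.238
  C: x = 0.338, y = 0.152
  D: x = 0.261, y = 0.084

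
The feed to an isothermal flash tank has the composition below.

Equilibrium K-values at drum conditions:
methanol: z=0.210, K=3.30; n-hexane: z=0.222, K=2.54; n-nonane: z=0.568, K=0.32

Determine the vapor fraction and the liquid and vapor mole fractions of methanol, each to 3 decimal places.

ψ = 0.333, x_methanol = 0.119, y_methanol = 0.392

Let ψ = V/F and solve Σ zᵢ(Kᵢ−1)/(1+ψ(Kᵢ−1)) = 0.
Check two-phase: ΣzᵢKᵢ = 1.439 > 1 and Σzᵢ/Kᵢ = 1.926 > 1, so g(0) = 0.439 > 0 and g(1) = -0.926 < 0.
Newton iteration, ψ⁰ = 0.5:
  ψ = 0.500: g = -0.1674, g' = -1.011 → ψ = 0.334
  ψ = 0.334: g = -0.0013, g' = -1.024 → ψ = 0.333
Converged at ψ = 0.333.
Compositions from xᵢ = zᵢ/(1+ψ(Kᵢ−1)), yᵢ = Kᵢxᵢ:
  methanol: x = 0.119, y = 0.392
  n-hexane: x = 0.147, y = 0.373
  n-nonane: x = 0.734, y = 0.235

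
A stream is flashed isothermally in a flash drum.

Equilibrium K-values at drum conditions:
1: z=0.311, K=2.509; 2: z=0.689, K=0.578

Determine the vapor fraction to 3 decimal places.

Let ψ = V/F and solve Σ zᵢ(Kᵢ−1)/(1+ψ(Kᵢ−1)) = 0.
Check two-phase: ΣzᵢKᵢ = 1.179 > 1 and Σzᵢ/Kᵢ = 1.316 > 1, so g(0) = 0.179 > 0 and g(1) = -0.316 < 0.
Newton–Raphson from ψ = 0.62:
  ψ = 0.620: g = -0.1513, g' = -0.414 → ψ = 0.255
  ψ = 0.255: g = 0.0133, g' = -0.524 → ψ = 0.280
Converged at ψ = 0.280.

ψ = 0.280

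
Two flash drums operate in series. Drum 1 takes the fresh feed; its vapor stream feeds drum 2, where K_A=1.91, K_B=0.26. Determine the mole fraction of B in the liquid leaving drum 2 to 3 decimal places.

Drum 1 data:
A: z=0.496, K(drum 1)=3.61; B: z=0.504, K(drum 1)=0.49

x_B (drum 2) = 0.552

Drum 1:
Rachford–Rice: g(ψ₁) = Σ zᵢ(Kᵢ−1)/(1+ψ₁(Kᵢ−1)) = 0.
Check two-phase: ΣzᵢKᵢ = 2.038 > 1 and Σzᵢ/Kᵢ = 1.166 > 1, so g(0) = 1.038 > 0 and g(1) = -0.166 < 0.
Iterate (Newton) starting at ψ₁ = 0.5:
  ψ₁ = 0.500: g = 0.2166, g' = -0.872 → ψ₁ = 0.748
  ψ₁ = 0.748: g = 0.0227, g' = -0.730 → ψ₁ = 0.779
Converged at ψ₁ = 0.779.
Drum-1 compositions:
  A: x = 0.163, y = 0.590
  B: x = 0.837, y = 0.410
Drum-2 feed = drum-1 vapor: z₂ = (0.5901, 0.4099).
Drum 2:
Rachford–Rice: g(ψ₂) = Σ zᵢ(Kᵢ−1)/(1+ψ₂(Kᵢ−1)) = 0.
Feasibility: ΣzᵢKᵢ = 1.234, Σzᵢ/Kᵢ = 1.886 — both > 1, two phases present.
Newton–Raphson from ψ₂ = 0.6:
  ψ₂ = 0.600: g = -0.1982, g' = -0.931 → ψ₂ = 0.387
  ψ₂ = 0.387: g = -0.0279, g' = -0.708 → ψ₂ = 0.348
  ψ₂ = 0.348: g = -0.0004, g' = -0.689 → ψ₂ = 0.347
Converged at ψ₂ = 0.347.
  A: x = 0.448, y = 0.857
  B: x = 0.552, y = 0.143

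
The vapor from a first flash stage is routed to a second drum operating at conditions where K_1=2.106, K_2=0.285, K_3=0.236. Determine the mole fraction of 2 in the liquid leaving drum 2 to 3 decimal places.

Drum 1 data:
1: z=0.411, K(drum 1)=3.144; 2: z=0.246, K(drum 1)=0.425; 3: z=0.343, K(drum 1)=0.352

Drum 1:
Material balance + equilibrium reduce to Σ zᵢ(Kᵢ−1)/(1+ψ₁(Kᵢ−1)) = 0.
Feasibility: ΣzᵢKᵢ = 1.517, Σzᵢ/Kᵢ = 1.684 — both > 1, two phases present.
Newton–Raphson from ψ₁ = 0.5:
  ψ₁ = 0.500: g = -0.1020, g' = -0.915 → ψ₁ = 0.389
  ψ₁ = 0.389: g = 0.0015, g' = -0.954 → ψ₁ = 0.390
Converged at ψ₁ = 0.390.
Drum-1 compositions:
  1: x = 0.224, y = 0.704
  2: x = 0.317, y = 0.135
  3: x = 0.459, y = 0.162
Drum-2 feed = drum-1 vapor: z₂ = (0.7036, 0.1348, 0.1616).
Drum 2:
Let ψ₂ = V/F and solve Σ zᵢ(Kᵢ−1)/(1+ψ₂(Kᵢ−1)) = 0.
g(0) = ΣzᵢKᵢ − 1 = 0.558 and g(1) = 1 − Σzᵢ/Kᵢ = -0.492, so a root lies in (0, 1).
Newton iteration, ψ₂⁰ = 0.53:
  ψ₂ = 0.530: g = 0.1280, g' = -0.787 → ψ₂ = 0.693
  ψ₂ = 0.693: g = -0.0125, g' = -0.972 → ψ₂ = 0.680
Converged at ψ₂ = 0.680.
  1: x = 0.402, y = 0.846
  2: x = 0.262, y = 0.075
  3: x = 0.336, y = 0.079

x_2 (drum 2) = 0.262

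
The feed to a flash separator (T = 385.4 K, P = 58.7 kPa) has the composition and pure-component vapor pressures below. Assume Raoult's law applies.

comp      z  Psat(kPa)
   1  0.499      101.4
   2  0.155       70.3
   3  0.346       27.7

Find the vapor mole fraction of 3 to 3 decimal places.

Raoult's law: Kᵢ = Pᵢˢᵃᵗ/P = Pᵢˢᵃᵗ/58.7.
  K_1 = 101.4/58.7 = 1.72743, K_2 = 70.3/58.7 = 1.19761, K_3 = 27.7/58.7 = 0.47189
Material balance + equilibrium reduce to Σ zᵢ(Kᵢ−1)/(1+V/F(Kᵢ−1)) = 0.
Feasibility: ΣzᵢKᵢ = 1.211, Σzᵢ/Kᵢ = 1.152 — both > 1, two phases present.
Iterate (Newton) starting at V/F = 0.69:
  V/F = 0.690: g = -0.0188, g' = -0.361 → V/F = 0.638
  V/F = 0.638: g = -0.0004, g' = -0.347 → V/F = 0.637
Converged at V/F = 0.637.
Compositions from xᵢ = zᵢ/(1+V/F(Kᵢ−1)), yᵢ = Kᵢxᵢ:
  1: x = 0.341, y = 0.589
  2: x = 0.138, y = 0.165
  3: x = 0.521, y = 0.246

y_3 = 0.246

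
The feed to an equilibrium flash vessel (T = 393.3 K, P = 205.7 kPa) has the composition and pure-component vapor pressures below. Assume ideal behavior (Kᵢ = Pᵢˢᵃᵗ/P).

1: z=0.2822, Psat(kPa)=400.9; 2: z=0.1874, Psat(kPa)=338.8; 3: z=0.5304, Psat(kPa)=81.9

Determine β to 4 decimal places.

Raoult's law: Kᵢ = Pᵢˢᵃᵗ/P = Pᵢˢᵃᵗ/205.7.
  K_1 = 400.9/205.7 = 1.948955, K_2 = 338.8/205.7 = 1.647059, K_3 = 81.9/205.7 = 0.398153
Rachford–Rice: g(β) = Σ zᵢ(Kᵢ−1)/(1+β(Kᵢ−1)) = 0.
Feasibility: ΣzᵢKᵢ = 1.0698, Σzᵢ/Kᵢ = 1.5907 — both > 1, two phases present.
Newton–Raphson from β = 0.44:
  β = 0.4400: g = -0.15090, g' = -0.5295 → β = 0.1550
  β = 0.1550: g = -0.00840, g' = -0.4916 → β = 0.1379
Converged at β = 0.1379.

β = 0.1379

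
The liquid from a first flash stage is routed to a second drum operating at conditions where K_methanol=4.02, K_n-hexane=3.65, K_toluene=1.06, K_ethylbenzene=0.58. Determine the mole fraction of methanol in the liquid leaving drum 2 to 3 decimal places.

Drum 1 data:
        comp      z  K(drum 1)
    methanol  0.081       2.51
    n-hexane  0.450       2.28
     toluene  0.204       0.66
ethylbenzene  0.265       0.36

x_methanol (drum 2) = 0.013

Drum 1:
Let ψ₁ = V/F and solve Σ zᵢ(Kᵢ−1)/(1+ψ₁(Kᵢ−1)) = 0.
Feasibility: ΣzᵢKᵢ = 1.459, Σzᵢ/Kᵢ = 1.275 — both > 1, two phases present.
Newton–Raphson from ψ₁ = 0.58:
  ψ₁ = 0.580: g = 0.0397, g' = -0.606 → ψ₁ = 0.645
Converged at ψ₁ = 0.645.
Drum-1 compositions:
  methanol: x = 0.041, y = 0.103
  n-hexane: x = 0.247, y = 0.562
  toluene: x = 0.261, y = 0.172
  ethylbenzene: x = 0.451, y = 0.162
Drum-2 feed = drum-1 liquid: z₂ = (0.0410, 0.2465, 0.2613, 0.4511).
Drum 2:
Rachford–Rice: g(ψ₂) = Σ zᵢ(Kᵢ−1)/(1+ψ₂(Kᵢ−1)) = 0.
Check two-phase: ΣzᵢKᵢ = 1.604 > 1 and Σzᵢ/Kᵢ = 1.102 > 1, so g(0) = 0.604 > 0 and g(1) = -0.102 < 0.
Iterate (Newton) starting at ψ₂ = 0.62:
  ψ₂ = 0.620: g = 0.0493, g' = -0.440 → ψ₂ = 0.732
  ψ₂ = 0.732: g = 0.0022, g' = -0.403 → ψ₂ = 0.738
Converged at ψ₂ = 0.738.
  methanol: x = 0.013, y = 0.051
  n-hexane: x = 0.083, y = 0.305
  toluene: x = 0.250, y = 0.265
  ethylbenzene: x = 0.654, y = 0.379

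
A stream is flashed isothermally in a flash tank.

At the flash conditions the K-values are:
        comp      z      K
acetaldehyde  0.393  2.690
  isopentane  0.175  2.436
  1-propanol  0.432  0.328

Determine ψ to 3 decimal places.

Let ψ = V/F and solve Σ zᵢ(Kᵢ−1)/(1+ψ(Kᵢ−1)) = 0.
g(0) = ΣzᵢKᵢ − 1 = 0.625 and g(1) = 1 − Σzᵢ/Kᵢ = -0.535, so a root lies in (0, 1).
Iterate (Newton) starting at ψ = 0.5:
  ψ = 0.500: g = 0.0691, g' = -0.894 → ψ = 0.577
  ψ = 0.577: g = -0.0006, g' = -0.916 → ψ = 0.576
Converged at ψ = 0.576.

ψ = 0.576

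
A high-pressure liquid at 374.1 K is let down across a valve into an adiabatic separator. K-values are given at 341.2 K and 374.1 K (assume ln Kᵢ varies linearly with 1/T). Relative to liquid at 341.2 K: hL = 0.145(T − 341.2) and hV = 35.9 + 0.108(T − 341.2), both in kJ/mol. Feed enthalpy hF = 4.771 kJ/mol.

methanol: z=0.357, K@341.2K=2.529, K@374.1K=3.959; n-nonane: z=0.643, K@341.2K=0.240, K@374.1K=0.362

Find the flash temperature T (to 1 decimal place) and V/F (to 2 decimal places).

Adiabatic flash: solve Rachford–Rice at each trial T, then check hF = ψ·hV(T) + (1−ψ)·hL(T).
  T = 341.2 K: K = (2.529, 0.240), RR gives ψ = 0.049, H_out = 1.766 kJ/mol
  T = 374.1 K: K = (3.959, 0.362), RR gives ψ = 0.342, H_out = 16.641 kJ/mol
  T = 357.6 K: K = (3.195, 0.297), RR gives ψ = 0.215, H_out = 9.971 kJ/mol
  T = 349.4 K: K = (2.850, 0.268), RR gives ψ = 0.140, H_out = 6.175 kJ/mol
  T = 345.3 K: K = (2.687, 0.254), RR gives ψ = 0.097, H_out = 4.067 kJ/mol
  T = 347.4 K: K = (2.770, 0.261), RR gives ψ = 0.120, H_out = 5.168 kJ/mol
Linear interpolation between T = 345.3 (H_out = 4.067) and T = 347.4 (H_out = 5.168) on hF = 4.771 gives T ≈ 346.6 K, at which ψ = 0.11.

T = 346.6 K, V/F = 0.11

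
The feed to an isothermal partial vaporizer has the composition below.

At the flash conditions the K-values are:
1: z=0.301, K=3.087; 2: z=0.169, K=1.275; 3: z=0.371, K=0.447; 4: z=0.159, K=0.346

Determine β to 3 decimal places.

β = 0.372

Rachford–Rice: g(β) = Σ zᵢ(Kᵢ−1)/(1+β(Kᵢ−1)) = 0.
Check two-phase: ΣzᵢKᵢ = 1.366 > 1 and Σzᵢ/Kᵢ = 1.520 > 1, so g(0) = 0.366 > 0 and g(1) = -0.520 < 0.
Newton iteration, β⁰ = 0.5:
  β = 0.500: g = -0.0898, g' = -0.691 → β = 0.370
  β = 0.370: g = 0.0016, g' = -0.726 → β = 0.372
Converged at β = 0.372.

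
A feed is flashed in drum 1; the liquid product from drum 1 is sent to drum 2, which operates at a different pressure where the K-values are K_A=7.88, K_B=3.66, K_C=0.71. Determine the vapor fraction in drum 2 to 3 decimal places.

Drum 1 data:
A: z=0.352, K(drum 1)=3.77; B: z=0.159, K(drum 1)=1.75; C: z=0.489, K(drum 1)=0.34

V/F (drum 2) = 0.723

Drum 1:
Newton–Raphson from ψ₁ = 0.5:
  ψ₁ = 0.500: g = 0.0138, g' = -0.997 → ψ₁ = 0.514
Converged at ψ₁ = 0.514.
Drum-1 compositions:
  A: x = 0.145, y = 0.548
  B: x = 0.115, y = 0.201
  C: x = 0.740, y = 0.252
Drum-2 feed = drum-1 liquid: z₂ = (0.1452, 0.1148, 0.7400).
Drum 2:
Newton–Raphson from ψ₂ = 0.61:
  ψ₂ = 0.610: g = 0.0480, g' = -0.464 → ψ₂ = 0.713
  ψ₂ = 0.713: g = 0.0040, g' = -0.393 → ψ₂ = 0.723
Converged at ψ₂ = 0.723.
  A: x = 0.024, y = 0.191
  B: x = 0.039, y = 0.144
  C: x = 0.936, y = 0.665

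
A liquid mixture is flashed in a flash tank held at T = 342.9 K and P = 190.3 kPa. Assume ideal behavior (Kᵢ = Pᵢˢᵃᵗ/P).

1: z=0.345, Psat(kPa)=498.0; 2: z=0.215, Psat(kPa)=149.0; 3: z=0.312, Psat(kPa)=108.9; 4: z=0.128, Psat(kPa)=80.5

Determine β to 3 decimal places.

β = 0.463

Raoult's law: Kᵢ = Pᵢˢᵃᵗ/P = Pᵢˢᵃᵗ/190.3.
  K_1 = 498.0/190.3 = 2.61692, K_2 = 149.0/190.3 = 0.78297, K_3 = 108.9/190.3 = 0.57225, K_4 = 80.5/190.3 = 0.42302
Material balance + equilibrium reduce to Σ zᵢ(Kᵢ−1)/(1+β(Kᵢ−1)) = 0.
Check two-phase: ΣzᵢKᵢ = 1.304 > 1 and Σzᵢ/Kᵢ = 1.254 > 1, so g(0) = 0.304 > 0 and g(1) = -0.254 < 0.
Newton–Raphson from β = 0.5:
  β = 0.500: g = -0.0174, g' = -0.465 → β = 0.462
  β = 0.462: g = 0.0002, g' = -0.476 → β = 0.463
Converged at β = 0.463.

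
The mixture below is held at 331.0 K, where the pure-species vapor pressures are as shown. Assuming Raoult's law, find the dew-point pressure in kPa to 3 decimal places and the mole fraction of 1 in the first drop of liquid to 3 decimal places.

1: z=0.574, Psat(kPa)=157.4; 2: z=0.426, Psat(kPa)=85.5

Pdew = 115.885 kPa, x_1 = 0.423

At the dew point ψ → 1, so Σzᵢ/Kᵢ = 1 with Kᵢ = Pᵢˢᵃᵗ/P ⇒ 1/P = Σzᵢ/Pᵢˢᵃᵗ.
1/P = 0.574/157.4 + 0.426/85.5 = 0.008629 ⇒ P = 115.885 kPa
xᵢ = zᵢP/Pᵢˢᵃᵗ ⇒ x_1 = 0.574·115.885/157.4 = 0.423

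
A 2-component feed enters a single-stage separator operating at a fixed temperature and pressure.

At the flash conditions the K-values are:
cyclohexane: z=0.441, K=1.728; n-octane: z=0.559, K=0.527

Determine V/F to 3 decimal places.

Rachford–Rice: g(V/F) = Σ zᵢ(Kᵢ−1)/(1+V/F(Kᵢ−1)) = 0.
g(0) = ΣzᵢKᵢ − 1 = 0.057 and g(1) = 1 − Σzᵢ/Kᵢ = -0.316, so a root lies in (0, 1).
Binary case is linear: z₁(K₁−1)(1+V/F(K₂−1)) + z₂(K₂−1)(1+V/F(K₁−1)) = 0
⇒ V/F = [z₁(K₁−1)+z₂(K₂−1)] / [−(K₁−1)(K₂−1)] = 0.0566/0.3443 = 0.164

V/F = 0.164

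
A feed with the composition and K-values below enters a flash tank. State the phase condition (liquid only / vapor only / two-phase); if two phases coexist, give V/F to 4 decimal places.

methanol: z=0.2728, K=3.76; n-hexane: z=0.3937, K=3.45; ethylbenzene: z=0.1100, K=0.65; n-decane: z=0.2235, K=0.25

ΣzᵢKᵢ = 2.5114; Σzᵢ/Kᵢ = 1.2499.
Both exceed 1, so a two-phase solution exists.
Iterate (Newton) starting at ψ = 0.39:
  ψ = 0.3900: g = 0.57436, g' = -1.3692 → ψ = 0.8095
  ψ = 0.8095: g = 0.07577, g' = -1.3049 → ψ = 0.8675
  ψ = 0.8675: g = -0.00469, g' = -1.4802 → ψ = 0.8644
Converged at ψ = 0.8644.

two-phase, V/F = 0.8644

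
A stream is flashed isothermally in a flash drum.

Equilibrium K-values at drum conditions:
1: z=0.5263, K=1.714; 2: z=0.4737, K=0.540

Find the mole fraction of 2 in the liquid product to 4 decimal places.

Newton–Raphson from V/F = 0.5:
  V/F = 0.5000: g = -0.00607, g' = -0.3148 → V/F = 0.4807
Converged at V/F = 0.4807.
Compositions from xᵢ = zᵢ/(1+V/F(Kᵢ−1)), yᵢ = Kᵢxᵢ:
  1: x = 0.3918, y = 0.6716
  2: x = 0.6082, y = 0.3284

x_2 = 0.6082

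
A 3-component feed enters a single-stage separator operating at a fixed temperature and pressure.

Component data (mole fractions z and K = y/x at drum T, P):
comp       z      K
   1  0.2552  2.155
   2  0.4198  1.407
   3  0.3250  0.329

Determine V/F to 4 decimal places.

V/F = 0.5012

Iterate (Newton) starting at V/F = 0.5:
  V/F = 0.5000: g = 0.00064, g' = -0.5162 → V/F = 0.5012
Converged at V/F = 0.5012.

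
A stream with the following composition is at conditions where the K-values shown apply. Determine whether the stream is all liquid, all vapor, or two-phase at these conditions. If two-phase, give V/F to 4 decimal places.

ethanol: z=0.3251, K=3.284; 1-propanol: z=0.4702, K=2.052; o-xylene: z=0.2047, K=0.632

ΣzᵢKᵢ = 2.1618; Σzᵢ/Kᵢ = 0.6520.
Since Σzᵢ/Kᵢ < 1 the mixture is above its dew point — single vapor phase.

all vapor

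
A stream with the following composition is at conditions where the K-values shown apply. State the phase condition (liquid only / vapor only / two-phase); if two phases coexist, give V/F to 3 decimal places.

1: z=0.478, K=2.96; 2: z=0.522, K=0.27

ΣzᵢKᵢ = 1.556; Σzᵢ/Kᵢ = 2.095.
Both exceed 1, so a two-phase solution exists.
Let ψ = V/F and solve Σ zᵢ(Kᵢ−1)/(1+ψ(Kᵢ−1)) = 0.
Binary case is linear: z₁(K₁−1)(1+ψ(K₂−1)) + z₂(K₂−1)(1+ψ(K₁−1)) = 0
⇒ ψ = [z₁(K₁−1)+z₂(K₂−1)] / [−(K₁−1)(K₂−1)] = 0.5558/1.4308 = 0.388

two-phase, V/F = 0.388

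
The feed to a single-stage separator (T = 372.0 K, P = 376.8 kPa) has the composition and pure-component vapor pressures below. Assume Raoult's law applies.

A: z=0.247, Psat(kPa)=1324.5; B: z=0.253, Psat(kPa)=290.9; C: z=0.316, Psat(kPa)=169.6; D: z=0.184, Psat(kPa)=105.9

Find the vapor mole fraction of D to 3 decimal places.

y_D = 0.061

Raoult's law: Kᵢ = Pᵢˢᵃᵗ/P = Pᵢˢᵃᵗ/376.8.
  K_A = 1324.5/376.8 = 3.51513, K_B = 290.9/376.8 = 0.77203, K_C = 169.6/376.8 = 0.45011, K_D = 105.9/376.8 = 0.28105
Newton–Raphson from V/F = 0.5:
  V/F = 0.500: g = -0.2361, g' = -0.737 → V/F = 0.180
  V/F = 0.180: g = 0.0231, g' = -0.999 → V/F = 0.203
Converged at V/F = 0.203.
Compositions from xᵢ = zᵢ/(1+V/F(Kᵢ−1)), yᵢ = Kᵢxᵢ:
  A: x = 0.163, y = 0.574
  B: x = 0.265, y = 0.205
  C: x = 0.356, y = 0.160
  D: x = 0.215, y = 0.061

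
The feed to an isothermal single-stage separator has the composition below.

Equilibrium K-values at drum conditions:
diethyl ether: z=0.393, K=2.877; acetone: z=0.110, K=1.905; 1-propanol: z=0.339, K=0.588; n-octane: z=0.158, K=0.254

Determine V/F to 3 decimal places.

Rachford–Rice: g(V/F) = Σ zᵢ(Kᵢ−1)/(1+V/F(Kᵢ−1)) = 0.
Feasibility: ΣzᵢKᵢ = 1.580, Σzᵢ/Kᵢ = 1.393 — both > 1, two phases present.
Newton–Raphson from V/F = 0.64:
  V/F = 0.640: g = -0.0171, g' = -0.750 → V/F = 0.617
Converged at V/F = 0.617.

V/F = 0.617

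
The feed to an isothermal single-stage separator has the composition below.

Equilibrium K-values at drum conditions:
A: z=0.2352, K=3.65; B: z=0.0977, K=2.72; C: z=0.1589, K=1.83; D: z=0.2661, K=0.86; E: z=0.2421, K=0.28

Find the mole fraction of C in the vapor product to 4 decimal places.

y_C = 0.1857

Rachford–Rice: g(ψ) = Σ zᵢ(Kᵢ−1)/(1+ψ(Kᵢ−1)) = 0.
g(0) = ΣzᵢKᵢ − 1 = 0.7116 and g(1) = 1 − Σzᵢ/Kᵢ = -0.3612, so a root lies in (0, 1).
Newton–Raphson from ψ = 0.6:
  ψ = 0.6000: g = 0.06383, g' = -0.7602 → ψ = 0.6840
  ψ = 0.6840: g = -0.00169, g' = -0.8079 → ψ = 0.6819
Converged at ψ = 0.6819.
Compositions from xᵢ = zᵢ/(1+ψ(Kᵢ−1)), yᵢ = Kᵢxᵢ:
  A: x = 0.0838, y = 0.3058
  B: x = 0.0450, y = 0.1223
  C: x = 0.1015, y = 0.1857
  D: x = 0.2942, y = 0.2530
  E: x = 0.4756, y = 0.1332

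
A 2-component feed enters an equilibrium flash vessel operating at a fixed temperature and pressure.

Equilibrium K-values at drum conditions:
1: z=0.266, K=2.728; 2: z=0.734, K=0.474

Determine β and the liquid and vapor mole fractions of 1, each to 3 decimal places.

β = 0.081, x_1 = 0.233, y_1 = 0.637

Let β = V/F and solve Σ zᵢ(Kᵢ−1)/(1+β(Kᵢ−1)) = 0.
Check two-phase: ΣzᵢKᵢ = 1.074 > 1 and Σzᵢ/Kᵢ = 1.646 > 1, so g(0) = 0.074 > 0 and g(1) = -0.646 < 0.
Iterate (Newton) starting at β = 0.6:
  β = 0.600: g = -0.3384, g' = -0.625 → β = 0.058
  β = 0.058: g = 0.0191, g' = -0.871 → β = 0.080
  β = 0.080: g = 0.0004, g' = -0.834 → β = 0.081
Converged at β = 0.081.
Compositions from xᵢ = zᵢ/(1+β(Kᵢ−1)), yᵢ = Kᵢxᵢ:
  1: x = 0.233, y = 0.637
  2: x = 0.767, y = 0.363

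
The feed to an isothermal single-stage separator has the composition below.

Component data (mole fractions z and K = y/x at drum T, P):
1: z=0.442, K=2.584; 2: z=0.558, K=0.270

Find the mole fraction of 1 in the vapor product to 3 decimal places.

y_1 = 0.815

Rachford–Rice: g(ψ) = Σ zᵢ(Kᵢ−1)/(1+ψ(Kᵢ−1)) = 0.
Feasibility: ΣzᵢKᵢ = 1.293, Σzᵢ/Kᵢ = 2.238 — both > 1, two phases present.
Newton–Raphson from ψ = 0.5:
  ψ = 0.500: g = -0.2508, g' = -1.083 → ψ = 0.268
  ψ = 0.268: g = -0.0153, g' = -1.006 → ψ = 0.253
Converged at ψ = 0.253.
Compositions from xᵢ = zᵢ/(1+ψ(Kᵢ−1)), yᵢ = Kᵢxᵢ:
  1: x = 0.315, y = 0.815
  2: x = 0.685, y = 0.185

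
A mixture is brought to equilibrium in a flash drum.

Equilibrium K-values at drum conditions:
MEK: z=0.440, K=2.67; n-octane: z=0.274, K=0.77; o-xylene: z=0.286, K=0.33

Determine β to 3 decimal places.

β = 0.561

Iterate (Newton) starting at β = 0.5:
  β = 0.500: g = 0.0411, g' = -0.673 → β = 0.561
Converged at β = 0.561.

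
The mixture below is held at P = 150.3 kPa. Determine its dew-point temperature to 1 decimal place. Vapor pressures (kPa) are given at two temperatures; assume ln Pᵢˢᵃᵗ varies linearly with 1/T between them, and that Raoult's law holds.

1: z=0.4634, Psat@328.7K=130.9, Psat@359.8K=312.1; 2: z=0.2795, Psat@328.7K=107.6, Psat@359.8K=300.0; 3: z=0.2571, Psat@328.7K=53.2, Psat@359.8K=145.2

T = 344.1 K

Dew-point temperature: Σzᵢ·P/Pᵢˢᵃᵗ(T) = 1. Interpolate ln Pᵢˢᵃᵗ = aᵢ + bᵢ/T.
  T = 328.7 K: ΣzᵢP/Pᵢˢᵃᵗ = 1.6489
  T = 359.8 K: ΣzᵢP/Pᵢˢᵃᵗ = 0.6293
  T = 344.2 K: ΣzᵢP/Pᵢˢᵃᵗ = 0.9977
  T = 336.4 K: ΣzᵢP/Pᵢˢᵃᵗ = 1.2771
  T = 340.3 K: ΣzᵢP/Pᵢˢᵃᵗ = 1.1271
  T = 342.2 K: ΣzᵢP/Pᵢˢᵃᵗ = 1.0617
Interpolating between 342.2 K and 344.2 K gives T ≈ 344.1 K.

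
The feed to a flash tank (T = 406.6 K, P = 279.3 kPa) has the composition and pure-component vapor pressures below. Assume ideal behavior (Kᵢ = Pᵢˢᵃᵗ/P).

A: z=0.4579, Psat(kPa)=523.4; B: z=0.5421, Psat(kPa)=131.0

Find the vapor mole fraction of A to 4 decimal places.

Raoult's law: Kᵢ = Pᵢˢᵃᵗ/P = Pᵢˢᵃᵗ/279.3.
  K_A = 523.4/279.3 = 1.873971, K_B = 131.0/279.3 = 0.469030
Iterate (Newton) starting at V/F = 0.43:
  V/F = 0.4300: g = -0.08212, g' = -0.4414 → V/F = 0.2440
  V/F = 0.2440: g = -0.00081, g' = -0.4393 → V/F = 0.2421
Converged at V/F = 0.2421.
Compositions from xᵢ = zᵢ/(1+V/F(Kᵢ−1)), yᵢ = Kᵢxᵢ:
  A: x = 0.3779, y = 0.7082
  B: x = 0.6221, y = 0.2918

y_A = 0.7082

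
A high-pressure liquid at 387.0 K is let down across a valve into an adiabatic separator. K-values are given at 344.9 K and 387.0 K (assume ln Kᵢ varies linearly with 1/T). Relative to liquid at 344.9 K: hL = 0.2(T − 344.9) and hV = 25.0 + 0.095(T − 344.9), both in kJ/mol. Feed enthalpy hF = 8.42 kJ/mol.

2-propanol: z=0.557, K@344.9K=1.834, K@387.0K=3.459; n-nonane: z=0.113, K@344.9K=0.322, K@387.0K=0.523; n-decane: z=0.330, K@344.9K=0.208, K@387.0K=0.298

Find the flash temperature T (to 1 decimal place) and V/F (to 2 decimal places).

T = 350.2 K, V/F = 0.30

Adiabatic flash: solve Rachford–Rice at each trial T, then check hF = ψ·hV(T) + (1−ψ)·hL(T).
  T = 344.9 K: K = (1.834, 0.322, 0.208), RR gives ψ = 0.198, H_out = 4.959 kJ/mol
  T = 387.0 K: K = (3.459, 0.523, 0.298), RR gives ψ = 0.671, H_out = 22.222 kJ/mol
  T = 365.9 K: K = (2.563, 0.416, 0.251), RR gives ψ = 0.501, H_out = 15.614 kJ/mol
  T = 355.4 K: K = (2.179, 0.367, 0.229), RR gives ψ = 0.380, H_out = 11.173 kJ/mol
  T = 350.1 K: K = (2.000, 0.344, 0.218), RR gives ψ = 0.299, H_out = 8.352 kJ/mol
  T = 352.8 K: K = (2.090, 0.356, 0.224), RR gives ψ = 0.342, H_out = 9.854 kJ/mol
  T = 351.5 K: K = (2.046, 0.350, 0.221), RR gives ψ = 0.322, H_out = 9.149 kJ/mol
Linear interpolation between T = 350.1 (H_out = 8.352) and T = 351.5 (H_out = 9.149) on hF = 8.42 gives T ≈ 350.2 K, at which ψ = 0.30.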